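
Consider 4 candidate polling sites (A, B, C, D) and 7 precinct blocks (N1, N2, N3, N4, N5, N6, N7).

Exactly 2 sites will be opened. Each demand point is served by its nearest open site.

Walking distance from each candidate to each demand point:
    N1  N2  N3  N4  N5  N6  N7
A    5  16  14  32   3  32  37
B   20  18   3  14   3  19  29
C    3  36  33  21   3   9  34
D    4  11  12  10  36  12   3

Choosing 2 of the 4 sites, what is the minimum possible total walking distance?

46

Open {B, D}.
  N1→D 4, N2→D 11, N3→B 3, N4→D 10, N5→B 3, N6→D 12, N7→D 3  ⇒ total 46.
Compare {C, D}: total 51.
Compare {A, D}: total 55.
No size-2 selection does better; minimum is 46.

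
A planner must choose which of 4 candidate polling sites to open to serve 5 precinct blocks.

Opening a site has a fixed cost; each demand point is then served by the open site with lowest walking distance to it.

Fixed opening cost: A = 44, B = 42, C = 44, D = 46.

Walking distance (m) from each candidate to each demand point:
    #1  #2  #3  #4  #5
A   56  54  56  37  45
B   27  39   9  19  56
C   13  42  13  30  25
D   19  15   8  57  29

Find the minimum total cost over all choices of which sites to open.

Open {C}: assign each demand point to its cheapest open site.
  #1→C 13, #2→C 42, #3→C 13, #4→C 30, #5→C 25
  walking distance 123, fixed 44 → total 167.
Compare {D}: walking distance 128 + fixed 46 = 174.
Compare {B, D}: walking distance 90 + fixed 88 = 178.
Compare {C, D}: walking distance 91 + fixed 90 = 181.
All other subsets cost ≥ 174. Minimum total cost: 167.

167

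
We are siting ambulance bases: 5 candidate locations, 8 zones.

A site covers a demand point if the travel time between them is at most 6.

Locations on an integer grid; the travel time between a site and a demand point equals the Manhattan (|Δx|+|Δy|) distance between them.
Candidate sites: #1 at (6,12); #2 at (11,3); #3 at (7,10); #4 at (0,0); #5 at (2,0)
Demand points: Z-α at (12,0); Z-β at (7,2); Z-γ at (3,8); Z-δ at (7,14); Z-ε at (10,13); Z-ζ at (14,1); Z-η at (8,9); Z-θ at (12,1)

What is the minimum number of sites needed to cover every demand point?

2

Coverage sets (demand points within 6 of each site):
  #1: {Z-δ, Z-ε, Z-η}
  #2: {Z-α, Z-β, Z-ζ, Z-θ}
  #3: {Z-γ, Z-δ, Z-ε, Z-η}
  #4: {}
  #5: {}
No single site covers all 8 demand points.
But {#2, #3} covers everything, so the minimum is 2.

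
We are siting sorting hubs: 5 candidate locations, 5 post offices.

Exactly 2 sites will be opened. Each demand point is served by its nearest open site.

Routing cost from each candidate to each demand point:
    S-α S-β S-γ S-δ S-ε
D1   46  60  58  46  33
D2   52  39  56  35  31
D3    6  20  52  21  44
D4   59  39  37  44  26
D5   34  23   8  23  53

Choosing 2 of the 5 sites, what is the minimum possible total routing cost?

99

Open {D3, D5}.
  S-α→D3 6, S-β→D3 20, S-γ→D5 8, S-δ→D3 21, S-ε→D3 44  ⇒ total 99.
Compare {D3, D4}: total 110.
Compare {D4, D5}: total 114.
No size-2 selection does better; minimum is 99.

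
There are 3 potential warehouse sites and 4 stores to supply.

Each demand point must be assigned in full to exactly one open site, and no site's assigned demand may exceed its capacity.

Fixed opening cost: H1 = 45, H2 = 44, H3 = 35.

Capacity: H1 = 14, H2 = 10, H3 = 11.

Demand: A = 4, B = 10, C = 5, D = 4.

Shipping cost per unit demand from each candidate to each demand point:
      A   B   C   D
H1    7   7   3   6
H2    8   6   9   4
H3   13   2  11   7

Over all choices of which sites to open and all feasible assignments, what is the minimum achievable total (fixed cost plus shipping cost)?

Open {H1, H3}; cheapest assignment that respects the capacities:
  H1 (cap 14, load 13): A, C, D — cost 4×7 + 5×3 + 4×6 = 67
  H3 (cap 11, load 10): B — cost 10×2 = 20
  Shipping 87, fixed 80 → total 167.
  Any other capacity-feasible assignment to {H1, H3} ships for at least 87.
Compare {H1, H2, H3}: its best feasible assignment gives total 203.
Compare {H1, H2}: its best feasible assignment gives total 216.
Every other set of open sites that can feasibly serve all demand totals ≥ 203 even under its best assignment. Minimum: 167.

167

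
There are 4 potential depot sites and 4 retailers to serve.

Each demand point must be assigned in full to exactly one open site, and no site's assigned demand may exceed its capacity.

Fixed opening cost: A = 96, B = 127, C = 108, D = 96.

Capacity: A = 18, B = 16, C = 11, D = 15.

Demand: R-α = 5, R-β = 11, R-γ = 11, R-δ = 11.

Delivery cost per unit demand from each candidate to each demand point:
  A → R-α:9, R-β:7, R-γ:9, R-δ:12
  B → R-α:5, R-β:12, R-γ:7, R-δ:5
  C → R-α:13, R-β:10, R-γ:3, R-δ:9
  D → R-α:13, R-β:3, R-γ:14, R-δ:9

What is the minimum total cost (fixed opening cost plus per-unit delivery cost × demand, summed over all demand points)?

Open {B, C, D}; cheapest assignment that respects the capacities:
  B (cap 16, load 16): R-α, R-δ — cost 5×5 + 11×5 = 80
  C (cap 11, load 11): R-γ — cost 11×3 = 33
  D (cap 15, load 11): R-β — cost 11×3 = 33
  Shipping 146, fixed 331 → total 477.
  Any other capacity-feasible assignment to {B, C, D} ships for at least 146.
Compare {A, B, C}: its best feasible assignment gives total 521.
Compare {A, B, D}: its best feasible assignment gives total 531.
Every other set of open sites that can feasibly serve all demand totals ≥ 521 even under its best assignment. Minimum: 477.

477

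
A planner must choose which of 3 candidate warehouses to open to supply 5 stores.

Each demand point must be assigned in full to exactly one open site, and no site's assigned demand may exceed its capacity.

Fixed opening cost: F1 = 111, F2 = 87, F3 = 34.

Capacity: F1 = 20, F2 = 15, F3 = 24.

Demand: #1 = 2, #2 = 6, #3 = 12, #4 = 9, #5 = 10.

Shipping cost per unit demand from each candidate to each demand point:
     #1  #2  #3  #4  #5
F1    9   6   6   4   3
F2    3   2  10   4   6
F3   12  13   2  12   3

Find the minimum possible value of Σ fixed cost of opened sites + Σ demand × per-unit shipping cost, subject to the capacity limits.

247

Open {F2, F3}; cheapest assignment that respects the capacities:
  F2 (cap 15, load 15): #2, #4 — cost 6×2 + 9×4 = 48
  F3 (cap 24, load 24): #1, #3, #5 — cost 2×12 + 12×2 + 10×3 = 78
  Shipping 126, fixed 121 → total 247.
  Any other capacity-feasible assignment to {F2, F3} ships for at least 126.
Compare {F1, F3}: its best feasible assignment gives total 289.
Compare {F1, F2, F3}: its best feasible assignment gives total 340.
Every other set of open sites that can feasibly serve all demand totals ≥ 289 even under its best assignment. Minimum: 247.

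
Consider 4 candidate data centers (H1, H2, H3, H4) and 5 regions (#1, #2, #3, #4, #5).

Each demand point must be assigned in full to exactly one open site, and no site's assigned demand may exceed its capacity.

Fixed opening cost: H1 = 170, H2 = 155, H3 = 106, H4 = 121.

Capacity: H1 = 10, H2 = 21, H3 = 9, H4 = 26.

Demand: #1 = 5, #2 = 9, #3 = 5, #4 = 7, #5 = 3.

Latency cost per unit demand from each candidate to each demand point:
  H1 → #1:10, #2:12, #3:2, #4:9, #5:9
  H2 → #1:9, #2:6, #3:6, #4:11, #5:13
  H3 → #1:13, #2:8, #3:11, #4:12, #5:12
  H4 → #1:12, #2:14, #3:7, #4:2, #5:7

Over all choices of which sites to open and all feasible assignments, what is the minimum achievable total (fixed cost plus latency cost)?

Open {H3, H4}; cheapest assignment that respects the capacities:
  H3 (cap 9, load 9): #2 — cost 9×8 = 72
  H4 (cap 26, load 20): #1, #3, #4, #5 — cost 5×12 + 5×7 + 7×2 + 3×7 = 130
  Shipping 202, fixed 227 → total 429.
  Any other capacity-feasible assignment to {H3, H4} ships for at least 202.
Compare {H2, H4}: its best feasible assignment gives total 440.
Compare {H1, H4}: its best feasible assignment gives total 512.
Every other set of open sites that can feasibly serve all demand totals ≥ 440 even under its best assignment. Minimum: 429.

429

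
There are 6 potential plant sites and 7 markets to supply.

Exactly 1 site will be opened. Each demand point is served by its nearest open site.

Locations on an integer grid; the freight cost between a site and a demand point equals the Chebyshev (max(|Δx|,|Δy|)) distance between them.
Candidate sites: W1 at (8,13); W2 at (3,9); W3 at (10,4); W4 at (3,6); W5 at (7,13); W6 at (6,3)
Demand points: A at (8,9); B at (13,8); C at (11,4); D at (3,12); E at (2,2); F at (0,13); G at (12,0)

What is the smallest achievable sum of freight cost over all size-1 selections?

Open {W3}.
  A→W3 5, B→W3 4, C→W3 1, D→W3 8, E→W3 8, F→W3 10, G→W3 4  ⇒ total 40.
Compare {W2}: total 46.
Compare {W6}: total 47.
No size-1 selection does better; minimum is 40.

40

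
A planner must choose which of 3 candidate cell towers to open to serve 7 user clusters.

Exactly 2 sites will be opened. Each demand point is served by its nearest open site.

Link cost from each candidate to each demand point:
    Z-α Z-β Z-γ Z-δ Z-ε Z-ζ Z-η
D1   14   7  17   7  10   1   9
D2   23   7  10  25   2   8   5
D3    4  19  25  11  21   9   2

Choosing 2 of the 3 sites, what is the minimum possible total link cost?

44

Open {D2, D3}.
  Z-α→D3 4, Z-β→D2 7, Z-γ→D2 10, Z-δ→D3 11, Z-ε→D2 2, Z-ζ→D2 8, Z-η→D3 2  ⇒ total 44.
Compare {D1, D2}: total 46.
Compare {D1, D3}: total 48.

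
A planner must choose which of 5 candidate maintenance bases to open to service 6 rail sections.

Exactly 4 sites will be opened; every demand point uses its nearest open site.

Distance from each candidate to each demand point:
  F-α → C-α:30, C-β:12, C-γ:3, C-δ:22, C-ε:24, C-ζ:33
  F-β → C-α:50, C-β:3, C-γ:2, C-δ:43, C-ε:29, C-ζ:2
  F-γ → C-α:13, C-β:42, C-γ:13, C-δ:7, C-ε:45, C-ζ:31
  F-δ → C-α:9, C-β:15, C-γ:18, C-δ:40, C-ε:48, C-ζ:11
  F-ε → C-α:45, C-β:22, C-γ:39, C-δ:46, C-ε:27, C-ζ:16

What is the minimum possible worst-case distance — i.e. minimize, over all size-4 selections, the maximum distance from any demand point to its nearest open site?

Open {F-α, F-β, F-γ, F-δ}.
  Farthest demand point is C-ε at distance 24 (to F-α); all others are ≤ 24.
With {F-α, F-β, F-γ, F-ε} the worst case is 24.
With {F-α, F-β, F-δ, F-ε} the worst case is 24.
No size-4 selection achieves below 24.

24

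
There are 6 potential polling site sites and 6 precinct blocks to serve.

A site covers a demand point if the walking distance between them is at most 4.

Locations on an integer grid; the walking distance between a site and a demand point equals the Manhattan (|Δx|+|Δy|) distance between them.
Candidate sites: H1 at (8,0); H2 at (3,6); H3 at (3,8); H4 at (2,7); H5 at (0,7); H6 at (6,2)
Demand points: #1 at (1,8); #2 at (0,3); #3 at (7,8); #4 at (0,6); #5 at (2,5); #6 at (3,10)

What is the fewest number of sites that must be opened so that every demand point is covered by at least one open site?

2

Coverage sets (demand points within 4 of each site):
  H1: {}
  H2: {#1, #4, #5, #6}
  H3: {#1, #3, #5, #6}
  H4: {#1, #4, #5, #6}
  H5: {#1, #2, #4, #5}
  H6: {}
No single site covers all 6 demand points.
But {H3, H5} covers everything, so the minimum is 2.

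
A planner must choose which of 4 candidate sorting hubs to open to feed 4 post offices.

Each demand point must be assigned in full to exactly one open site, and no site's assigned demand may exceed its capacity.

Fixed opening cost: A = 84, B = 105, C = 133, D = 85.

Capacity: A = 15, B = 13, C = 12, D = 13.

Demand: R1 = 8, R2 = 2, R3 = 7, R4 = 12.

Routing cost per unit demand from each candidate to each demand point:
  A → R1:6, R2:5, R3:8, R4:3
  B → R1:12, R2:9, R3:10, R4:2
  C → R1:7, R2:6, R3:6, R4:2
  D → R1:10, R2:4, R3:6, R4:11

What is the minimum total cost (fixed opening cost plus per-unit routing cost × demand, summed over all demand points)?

396

Open {A, B, D}; cheapest assignment that respects the capacities:
  A (cap 15, load 8): R1 — cost 8×6 = 48
  B (cap 13, load 12): R4 — cost 12×2 = 24
  D (cap 13, load 9): R2, R3 — cost 2×4 + 7×6 = 50
  Shipping 122, fixed 274 → total 396.
  Any other capacity-feasible assignment to {A, B, D} ships for at least 122.
Compare {A, C, D}: its best feasible assignment gives total 424.
Compare {A, B, C}: its best feasible assignment gives total 446.
Every other set of open sites that can feasibly serve all demand totals ≥ 424 even under its best assignment. Minimum: 396.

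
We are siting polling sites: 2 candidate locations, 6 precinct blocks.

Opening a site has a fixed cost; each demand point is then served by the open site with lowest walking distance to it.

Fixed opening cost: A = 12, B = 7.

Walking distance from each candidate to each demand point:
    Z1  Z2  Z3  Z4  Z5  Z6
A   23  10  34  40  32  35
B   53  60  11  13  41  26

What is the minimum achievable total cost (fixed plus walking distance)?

Open {A, B}: assign each demand point to its cheapest open site.
  Z1→A 23, Z2→A 10, Z3→B 11, Z4→B 13, Z5→A 32, Z6→B 26
  walking distance 115, fixed 19 → total 134.
Compare {A}: walking distance 174 + fixed 12 = 186.
Compare {B}: walking distance 204 + fixed 7 = 211.

134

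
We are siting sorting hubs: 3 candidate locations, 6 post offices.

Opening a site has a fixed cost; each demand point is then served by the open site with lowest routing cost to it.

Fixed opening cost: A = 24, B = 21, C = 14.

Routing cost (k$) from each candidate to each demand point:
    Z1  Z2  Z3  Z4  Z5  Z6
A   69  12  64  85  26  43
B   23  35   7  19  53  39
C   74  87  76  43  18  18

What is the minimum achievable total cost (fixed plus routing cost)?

155

Open {B, C}: assign each demand point to its cheapest open site.
  Z1→B 23, Z2→B 35, Z3→B 7, Z4→B 19, Z5→C 18, Z6→C 18
  routing cost 120, fixed 35 → total 155.
Compare {A, B, C}: routing cost 97 + fixed 59 = 156.
Compare {A, B}: routing cost 126 + fixed 45 = 171.
Compare {B}: routing cost 176 + fixed 21 = 197.
All other subsets cost ≥ 156. Minimum total cost: 155.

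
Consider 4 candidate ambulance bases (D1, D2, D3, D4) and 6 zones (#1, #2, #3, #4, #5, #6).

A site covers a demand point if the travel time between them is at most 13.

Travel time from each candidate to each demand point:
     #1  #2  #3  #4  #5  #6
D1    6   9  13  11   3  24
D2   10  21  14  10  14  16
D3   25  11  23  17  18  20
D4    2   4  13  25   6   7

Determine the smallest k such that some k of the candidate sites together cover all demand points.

2

Coverage sets (demand points within 13 of each site):
  D1: {#1, #2, #3, #4, #5}
  D2: {#1, #4}
  D3: {#2}
  D4: {#1, #2, #3, #5, #6}
No single site covers all 6 demand points.
But {D1, D4} covers everything, so the minimum is 2.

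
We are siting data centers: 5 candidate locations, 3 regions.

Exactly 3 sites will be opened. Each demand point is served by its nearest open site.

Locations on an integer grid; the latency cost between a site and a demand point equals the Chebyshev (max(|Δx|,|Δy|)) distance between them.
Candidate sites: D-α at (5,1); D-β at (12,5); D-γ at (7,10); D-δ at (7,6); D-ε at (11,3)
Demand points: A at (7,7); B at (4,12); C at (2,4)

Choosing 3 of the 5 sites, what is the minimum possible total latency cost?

Open {D-α, D-γ, D-δ}.
  A→D-δ 1, B→D-γ 3, C→D-α 3  ⇒ total 7.
Compare {D-α, D-β, D-γ}: total 9.
Compare {D-α, D-γ, D-ε}: total 9.
No size-3 selection does better; minimum is 7.

7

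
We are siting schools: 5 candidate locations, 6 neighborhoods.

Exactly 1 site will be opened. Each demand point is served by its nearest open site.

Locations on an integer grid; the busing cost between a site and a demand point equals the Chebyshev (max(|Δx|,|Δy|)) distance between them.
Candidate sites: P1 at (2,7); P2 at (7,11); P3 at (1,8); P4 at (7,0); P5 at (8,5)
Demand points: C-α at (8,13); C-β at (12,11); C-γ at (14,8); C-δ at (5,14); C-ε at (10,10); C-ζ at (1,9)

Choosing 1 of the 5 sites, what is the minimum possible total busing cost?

26

Open {P2}.
  C-α→P2 2, C-β→P2 5, C-γ→P2 7, C-δ→P2 3, C-ε→P2 3, C-ζ→P2 6  ⇒ total 26.
Compare {P5}: total 41.
Compare {P1}: total 45.
No size-1 selection does better; minimum is 26.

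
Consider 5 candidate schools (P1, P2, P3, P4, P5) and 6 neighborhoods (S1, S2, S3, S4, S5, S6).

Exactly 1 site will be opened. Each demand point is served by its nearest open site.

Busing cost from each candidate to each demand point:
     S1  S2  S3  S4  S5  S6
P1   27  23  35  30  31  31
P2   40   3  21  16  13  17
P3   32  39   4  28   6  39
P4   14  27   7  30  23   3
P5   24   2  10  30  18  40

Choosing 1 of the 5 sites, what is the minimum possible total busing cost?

Open {P4}.
  S1→P4 14, S2→P4 27, S3→P4 7, S4→P4 30, S5→P4 23, S6→P4 3  ⇒ total 104.
Compare {P2}: total 110.
Compare {P5}: total 124.
No size-1 selection does better; minimum is 104.

104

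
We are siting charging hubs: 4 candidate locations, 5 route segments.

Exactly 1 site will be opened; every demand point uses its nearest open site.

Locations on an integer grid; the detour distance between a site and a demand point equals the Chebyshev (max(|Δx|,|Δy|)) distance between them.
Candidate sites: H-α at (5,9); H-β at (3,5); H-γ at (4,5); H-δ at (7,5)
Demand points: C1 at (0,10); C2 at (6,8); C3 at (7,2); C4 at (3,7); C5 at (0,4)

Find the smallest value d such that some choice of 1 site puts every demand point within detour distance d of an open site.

Open {H-β}.
  Farthest demand point is C1 at detour distance 5 (to H-β); all others are ≤ 5.
With {H-γ} the worst case is 5.
With {H-α} the worst case is 7.
No size-1 selection achieves below 5.

5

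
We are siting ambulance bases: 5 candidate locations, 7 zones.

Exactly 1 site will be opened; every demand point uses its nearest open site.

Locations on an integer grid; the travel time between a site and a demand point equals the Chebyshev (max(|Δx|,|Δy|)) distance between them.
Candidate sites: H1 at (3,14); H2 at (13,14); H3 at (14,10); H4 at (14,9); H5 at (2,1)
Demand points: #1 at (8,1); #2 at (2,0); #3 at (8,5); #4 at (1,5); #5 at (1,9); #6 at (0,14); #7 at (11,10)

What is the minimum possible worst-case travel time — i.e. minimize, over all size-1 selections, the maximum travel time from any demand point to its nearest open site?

13

Open {H5}.
  Farthest demand point is #6 at travel time 13 (to H5); all others are ≤ 13.
With {H1} the worst case is 14.
With {H2} the worst case is 14.
No size-1 selection achieves below 13.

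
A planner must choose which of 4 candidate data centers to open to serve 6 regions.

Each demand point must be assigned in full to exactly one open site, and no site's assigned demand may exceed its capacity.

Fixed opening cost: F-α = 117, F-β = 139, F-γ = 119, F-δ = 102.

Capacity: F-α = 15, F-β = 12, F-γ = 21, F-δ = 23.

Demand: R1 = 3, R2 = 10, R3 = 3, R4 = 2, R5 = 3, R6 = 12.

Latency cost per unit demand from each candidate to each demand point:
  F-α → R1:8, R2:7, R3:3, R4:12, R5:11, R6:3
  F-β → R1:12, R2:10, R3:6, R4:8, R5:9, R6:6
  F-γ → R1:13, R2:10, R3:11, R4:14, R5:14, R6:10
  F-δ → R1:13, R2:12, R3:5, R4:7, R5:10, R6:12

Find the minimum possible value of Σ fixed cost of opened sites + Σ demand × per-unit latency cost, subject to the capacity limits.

Open {F-α, F-δ}; cheapest assignment that respects the capacities:
  F-α (cap 15, load 15): R1, R6 — cost 3×8 + 12×3 = 60
  F-δ (cap 23, load 18): R2, R3, R4, R5 — cost 10×12 + 3×5 + 2×7 + 3×10 = 179
  Shipping 239, fixed 219 → total 458.
  Any other capacity-feasible assignment to {F-α, F-δ} ships for at least 239.
Compare {F-α, F-γ}: its best feasible assignment gives total 490.
Compare {F-β, F-δ}: its best feasible assignment gives total 531.
Every other set of open sites that can feasibly serve all demand totals ≥ 490 even under its best assignment. Minimum: 458.

458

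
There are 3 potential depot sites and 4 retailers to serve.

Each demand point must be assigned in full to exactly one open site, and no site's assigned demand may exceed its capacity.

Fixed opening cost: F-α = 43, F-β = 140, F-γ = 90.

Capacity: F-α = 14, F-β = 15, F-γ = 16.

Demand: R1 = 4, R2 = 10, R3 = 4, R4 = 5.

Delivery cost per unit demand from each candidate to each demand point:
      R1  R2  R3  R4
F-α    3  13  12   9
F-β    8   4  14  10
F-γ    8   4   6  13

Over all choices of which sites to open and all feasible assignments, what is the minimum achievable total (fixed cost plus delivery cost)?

254

Open {F-α, F-γ}; cheapest assignment that respects the capacities:
  F-α (cap 14, load 9): R1, R4 — cost 4×3 + 5×9 = 57
  F-γ (cap 16, load 14): R2, R3 — cost 10×4 + 4×6 = 64
  Shipping 121, fixed 133 → total 254.
  Any other capacity-feasible assignment to {F-α, F-γ} ships for at least 121.
Compare {F-α, F-β}: its best feasible assignment gives total 328.
Compare {F-β, F-γ}: its best feasible assignment gives total 376.
Every other set of open sites that can feasibly serve all demand totals ≥ 328 even under its best assignment. Minimum: 254.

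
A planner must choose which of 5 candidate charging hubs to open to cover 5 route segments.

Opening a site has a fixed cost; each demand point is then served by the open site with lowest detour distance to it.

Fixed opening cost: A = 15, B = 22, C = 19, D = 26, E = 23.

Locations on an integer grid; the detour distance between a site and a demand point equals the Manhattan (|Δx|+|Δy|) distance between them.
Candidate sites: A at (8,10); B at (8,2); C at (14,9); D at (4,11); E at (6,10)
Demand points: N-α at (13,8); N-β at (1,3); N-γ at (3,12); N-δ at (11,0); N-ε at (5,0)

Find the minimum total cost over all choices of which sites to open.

Open {B}: assign each demand point to its cheapest open site.
  N-α→B 11, N-β→B 8, N-γ→B 15, N-δ→B 5, N-ε→B 5
  detour distance 44, fixed 22 → total 66.
Compare {A}: detour distance 54 + fixed 15 = 69.
Compare {A, B}: detour distance 32 + fixed 37 = 69.
Compare {E}: detour distance 52 + fixed 23 = 75.
All other subsets cost ≥ 69. Minimum total cost: 66.

66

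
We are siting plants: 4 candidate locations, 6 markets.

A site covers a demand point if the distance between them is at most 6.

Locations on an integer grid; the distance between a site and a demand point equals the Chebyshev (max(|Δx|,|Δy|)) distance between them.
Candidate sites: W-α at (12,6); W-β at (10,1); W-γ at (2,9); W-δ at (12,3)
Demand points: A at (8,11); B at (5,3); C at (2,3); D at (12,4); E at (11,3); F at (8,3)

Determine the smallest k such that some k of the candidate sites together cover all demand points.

Coverage sets (demand points within 6 of each site):
  W-α: {A, D, E, F}
  W-β: {B, D, E, F}
  W-γ: {A, B, C, F}
  W-δ: {D, E, F}
No single site covers all 6 demand points.
But {W-α, W-γ} covers everything, so the minimum is 2.

2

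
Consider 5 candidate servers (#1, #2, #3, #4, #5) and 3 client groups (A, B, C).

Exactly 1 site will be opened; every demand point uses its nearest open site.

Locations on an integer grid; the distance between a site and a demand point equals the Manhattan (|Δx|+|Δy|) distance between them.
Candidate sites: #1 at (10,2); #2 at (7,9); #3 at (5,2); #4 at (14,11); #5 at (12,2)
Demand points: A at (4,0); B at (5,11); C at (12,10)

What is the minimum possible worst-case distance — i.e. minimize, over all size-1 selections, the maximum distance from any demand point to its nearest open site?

12

Open {#2}.
  Farthest demand point is A at distance 12 (to #2); all others are ≤ 12.
With {#1} the worst case is 14.
With {#3} the worst case is 15.
No size-1 selection achieves below 12.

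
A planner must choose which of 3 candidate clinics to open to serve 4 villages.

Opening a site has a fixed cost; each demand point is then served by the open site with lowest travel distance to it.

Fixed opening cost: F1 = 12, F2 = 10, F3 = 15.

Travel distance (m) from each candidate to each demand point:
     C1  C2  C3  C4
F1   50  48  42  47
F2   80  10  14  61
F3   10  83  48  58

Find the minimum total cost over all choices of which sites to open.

117

Open {F2, F3}: assign each demand point to its cheapest open site.
  C1→F3 10, C2→F2 10, C3→F2 14, C4→F3 58
  travel distance 92, fixed 25 → total 117.
Compare {F1, F2, F3}: travel distance 81 + fixed 37 = 118.
Compare {F1, F2}: travel distance 121 + fixed 22 = 143.
Compare {F1, F3}: travel distance 147 + fixed 27 = 174.
All other subsets cost ≥ 118. Minimum total cost: 117.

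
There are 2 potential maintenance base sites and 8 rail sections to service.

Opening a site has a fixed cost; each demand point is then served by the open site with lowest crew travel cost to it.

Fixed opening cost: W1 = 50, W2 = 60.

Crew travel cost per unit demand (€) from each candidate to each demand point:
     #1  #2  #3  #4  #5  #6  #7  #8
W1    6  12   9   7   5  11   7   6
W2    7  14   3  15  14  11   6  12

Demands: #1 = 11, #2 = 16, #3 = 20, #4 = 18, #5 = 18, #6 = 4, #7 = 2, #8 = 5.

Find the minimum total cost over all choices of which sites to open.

730

Open {W1, W2}: assign each demand point to its cheapest open site.
  #1→W1 11×6=66, #2→W1 16×12=192, #3→W2 20×3=60, #4→W1 18×7=126, #5→W1 18×5=90, #6→W1 4×11=44, #7→W2 2×6=12, #8→W1 5×6=30
  crew travel cost 620, fixed 110 → total 730.
Compare {W1}: crew travel cost 742 + fixed 50 = 792.
Compare {W2}: crew travel cost 999 + fixed 60 = 1059.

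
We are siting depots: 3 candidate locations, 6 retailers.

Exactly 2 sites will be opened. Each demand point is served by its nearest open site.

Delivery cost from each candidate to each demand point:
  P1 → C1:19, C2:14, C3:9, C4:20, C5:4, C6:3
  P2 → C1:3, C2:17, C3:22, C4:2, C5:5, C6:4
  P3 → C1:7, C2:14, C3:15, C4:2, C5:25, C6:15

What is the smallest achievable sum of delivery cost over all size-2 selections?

Open {P1, P2}.
  C1→P2 3, C2→P1 14, C3→P1 9, C4→P2 2, C5→P1 4, C6→P1 3  ⇒ total 35.
Compare {P1, P3}: total 39.
Compare {P2, P3}: total 43.

35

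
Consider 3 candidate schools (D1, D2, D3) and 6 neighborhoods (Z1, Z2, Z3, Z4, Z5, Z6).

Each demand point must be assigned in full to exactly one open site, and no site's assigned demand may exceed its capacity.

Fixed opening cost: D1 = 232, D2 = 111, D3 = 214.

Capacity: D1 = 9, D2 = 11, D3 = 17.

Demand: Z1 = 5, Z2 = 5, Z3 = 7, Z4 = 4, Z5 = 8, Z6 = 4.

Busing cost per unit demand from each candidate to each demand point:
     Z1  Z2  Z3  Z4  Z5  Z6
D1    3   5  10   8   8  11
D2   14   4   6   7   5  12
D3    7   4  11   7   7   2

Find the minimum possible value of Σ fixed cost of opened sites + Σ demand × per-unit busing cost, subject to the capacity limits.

726

Open {D1, D2, D3}; cheapest assignment that respects the capacities:
  D1 (cap 9, load 5): Z1 — cost 5×3 = 15
  D2 (cap 11, load 11): Z3, Z4 — cost 7×6 + 4×7 = 70
  D3 (cap 17, load 17): Z2, Z5, Z6 — cost 5×4 + 8×7 + 4×2 = 84
  Shipping 169, fixed 557 → total 726.
  Any other capacity-feasible assignment to {D1, D2, D3} ships for at least 169.
Total demand is 33 and no other set of sites has combined capacity ≥ 33, so {D1, D2, D3} is the only feasible choice of open sites. Minimum: 726.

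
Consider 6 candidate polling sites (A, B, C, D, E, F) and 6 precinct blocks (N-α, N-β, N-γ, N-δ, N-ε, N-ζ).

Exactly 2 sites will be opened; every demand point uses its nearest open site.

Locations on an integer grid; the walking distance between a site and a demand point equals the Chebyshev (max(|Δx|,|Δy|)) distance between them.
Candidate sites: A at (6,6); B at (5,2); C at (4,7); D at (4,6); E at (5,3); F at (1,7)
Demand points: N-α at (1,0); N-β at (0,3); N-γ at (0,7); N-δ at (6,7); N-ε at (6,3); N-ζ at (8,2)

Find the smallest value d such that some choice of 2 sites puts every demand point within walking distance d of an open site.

4

Open {B, C}.
  Farthest demand point is N-α at walking distance 4 (to B); all others are ≤ 4.
With {B, D} the worst case is 4.
With {C, E} the worst case is 4.
No size-2 selection achieves below 4.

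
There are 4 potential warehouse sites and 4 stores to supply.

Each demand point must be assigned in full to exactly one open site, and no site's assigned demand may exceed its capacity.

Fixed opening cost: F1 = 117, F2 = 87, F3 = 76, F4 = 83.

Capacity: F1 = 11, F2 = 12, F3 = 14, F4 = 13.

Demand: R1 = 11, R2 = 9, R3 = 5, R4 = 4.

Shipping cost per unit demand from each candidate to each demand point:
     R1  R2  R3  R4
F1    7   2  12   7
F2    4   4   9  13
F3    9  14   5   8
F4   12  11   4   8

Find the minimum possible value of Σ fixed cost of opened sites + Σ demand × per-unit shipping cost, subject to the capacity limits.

399

Open {F1, F2, F3}; cheapest assignment that respects the capacities:
  F1 (cap 11, load 9): R2 — cost 9×2 = 18
  F2 (cap 12, load 11): R1 — cost 11×4 = 44
  F3 (cap 14, load 9): R3, R4 — cost 5×5 + 4×8 = 57
  Shipping 119, fixed 280 → total 399.
  Any other capacity-feasible assignment to {F1, F2, F3} ships for at least 119.
Compare {F1, F2, F4}: its best feasible assignment gives total 401.
Compare {F2, F3, F4}: its best feasible assignment gives total 433.
Every other set of open sites that can feasibly serve all demand totals ≥ 401 even under its best assignment. Minimum: 399.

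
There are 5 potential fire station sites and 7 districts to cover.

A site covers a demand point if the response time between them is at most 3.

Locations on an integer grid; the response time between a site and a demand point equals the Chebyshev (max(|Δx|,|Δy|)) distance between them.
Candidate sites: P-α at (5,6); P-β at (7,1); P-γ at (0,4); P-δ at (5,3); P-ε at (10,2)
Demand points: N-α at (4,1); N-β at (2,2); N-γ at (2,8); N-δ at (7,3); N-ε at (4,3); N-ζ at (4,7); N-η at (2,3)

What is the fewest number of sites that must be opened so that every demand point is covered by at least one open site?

Coverage sets (demand points within 3 of each site):
  P-α: {N-γ, N-δ, N-ε, N-ζ, N-η}
  P-β: {N-α, N-δ, N-ε}
  P-γ: {N-β, N-η}
  P-δ: {N-α, N-β, N-δ, N-ε, N-η}
  P-ε: {N-δ}
No single site covers all 7 demand points.
But {P-α, P-δ} covers everything, so the minimum is 2.

2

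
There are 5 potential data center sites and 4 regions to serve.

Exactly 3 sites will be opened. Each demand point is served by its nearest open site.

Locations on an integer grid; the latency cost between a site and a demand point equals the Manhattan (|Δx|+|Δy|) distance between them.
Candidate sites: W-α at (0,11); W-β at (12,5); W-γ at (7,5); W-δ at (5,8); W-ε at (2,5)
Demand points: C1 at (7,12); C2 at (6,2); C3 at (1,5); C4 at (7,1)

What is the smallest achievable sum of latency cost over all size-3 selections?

15

Open {W-γ, W-δ, W-ε}.
  C1→W-δ 6, C2→W-γ 4, C3→W-ε 1, C4→W-γ 4  ⇒ total 15.
Compare {W-α, W-γ, W-ε}: total 16.
Compare {W-β, W-γ, W-ε}: total 16.
No size-3 selection does better; minimum is 15.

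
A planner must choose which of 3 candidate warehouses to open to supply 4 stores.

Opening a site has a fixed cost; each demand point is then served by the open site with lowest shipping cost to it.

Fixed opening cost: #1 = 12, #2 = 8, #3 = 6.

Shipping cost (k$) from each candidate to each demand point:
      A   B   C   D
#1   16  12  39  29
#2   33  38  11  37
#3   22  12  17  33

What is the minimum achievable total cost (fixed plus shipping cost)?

Open {#1, #2}: assign each demand point to its cheapest open site.
  A→#1 16, B→#1 12, C→#2 11, D→#1 29
  shipping cost 68, fixed 20 → total 88.
Compare {#3}: shipping cost 84 + fixed 6 = 90.
Compare {#1, #3}: shipping cost 74 + fixed 18 = 92.
Compare {#2, #3}: shipping cost 78 + fixed 14 = 92.
All other subsets cost ≥ 90. Minimum total cost: 88.

88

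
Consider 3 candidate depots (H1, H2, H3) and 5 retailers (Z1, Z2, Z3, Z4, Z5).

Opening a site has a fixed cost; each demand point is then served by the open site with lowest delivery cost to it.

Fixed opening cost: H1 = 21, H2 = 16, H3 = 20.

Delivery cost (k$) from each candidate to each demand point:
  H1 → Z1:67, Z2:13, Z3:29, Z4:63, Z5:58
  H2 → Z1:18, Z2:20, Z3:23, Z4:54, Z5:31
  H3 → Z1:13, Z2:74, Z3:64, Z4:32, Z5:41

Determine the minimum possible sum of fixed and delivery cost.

Open {H2, H3}: assign each demand point to its cheapest open site.
  Z1→H3 13, Z2→H2 20, Z3→H2 23, Z4→H3 32, Z5→H2 31
  delivery cost 119, fixed 36 → total 155.
Compare {H2}: delivery cost 146 + fixed 16 = 162.
Compare {H1, H3}: delivery cost 128 + fixed 41 = 169.
Compare {H1, H2, H3}: delivery cost 112 + fixed 57 = 169.
All other subsets cost ≥ 162. Minimum total cost: 155.

155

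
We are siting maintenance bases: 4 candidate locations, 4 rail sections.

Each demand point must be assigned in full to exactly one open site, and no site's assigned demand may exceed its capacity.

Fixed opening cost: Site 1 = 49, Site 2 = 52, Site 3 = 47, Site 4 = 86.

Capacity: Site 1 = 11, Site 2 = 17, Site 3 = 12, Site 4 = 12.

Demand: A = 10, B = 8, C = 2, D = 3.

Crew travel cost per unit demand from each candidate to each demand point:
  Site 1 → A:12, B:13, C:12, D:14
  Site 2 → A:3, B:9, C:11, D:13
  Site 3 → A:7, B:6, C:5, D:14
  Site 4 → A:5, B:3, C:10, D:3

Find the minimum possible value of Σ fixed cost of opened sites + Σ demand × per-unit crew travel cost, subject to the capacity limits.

Open {Site 2, Site 4}; cheapest assignment that respects the capacities:
  Site 2 (cap 17, load 12): A, C — cost 10×3 + 2×11 = 52
  Site 4 (cap 12, load 11): B, D — cost 8×3 + 3×3 = 33
  Shipping 85, fixed 138 → total 223.
  Any other capacity-feasible assignment to {Site 2, Site 4} ships for at least 85.
Compare {Site 2, Site 3}: its best feasible assignment gives total 226.
Compare {Site 3, Site 4}: its best feasible assignment gives total 246.
Every other set of open sites that can feasibly serve all demand totals ≥ 226 even under its best assignment. Minimum: 223.

223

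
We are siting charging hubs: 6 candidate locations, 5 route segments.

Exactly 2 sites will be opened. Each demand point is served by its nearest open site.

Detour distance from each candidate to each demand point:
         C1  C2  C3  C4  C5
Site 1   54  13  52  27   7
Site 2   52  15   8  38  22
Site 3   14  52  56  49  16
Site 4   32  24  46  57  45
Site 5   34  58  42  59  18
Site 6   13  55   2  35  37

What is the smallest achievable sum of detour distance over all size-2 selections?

Open {Site 1, Site 6}.
  C1→Site 6 13, C2→Site 1 13, C3→Site 6 2, C4→Site 1 27, C5→Site 1 7  ⇒ total 62.
Compare {Site 2, Site 6}: total 87.
Compare {Site 2, Site 3}: total 91.
No size-2 selection does better; minimum is 62.

62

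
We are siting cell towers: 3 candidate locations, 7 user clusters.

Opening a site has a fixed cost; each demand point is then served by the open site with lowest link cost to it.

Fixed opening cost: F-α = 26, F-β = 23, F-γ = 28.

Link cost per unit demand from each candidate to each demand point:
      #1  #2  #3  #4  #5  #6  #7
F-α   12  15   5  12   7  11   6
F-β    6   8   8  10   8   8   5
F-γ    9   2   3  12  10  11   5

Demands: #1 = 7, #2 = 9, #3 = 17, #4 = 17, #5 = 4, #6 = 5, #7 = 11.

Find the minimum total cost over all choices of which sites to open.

Open {F-β, F-γ}: assign each demand point to its cheapest open site.
  #1→F-β 7×6=42, #2→F-γ 9×2=18, #3→F-γ 17×3=51, #4→F-β 17×10=170, #5→F-β 4×8=32, #6→F-β 5×8=40, #7→F-β 11×5=55
  link cost 408, fixed 51 → total 459.
Compare {F-α, F-β, F-γ}: link cost 404 + fixed 77 = 481.
Compare {F-γ}: link cost 486 + fixed 28 = 514.
Compare {F-α, F-γ}: link cost 474 + fixed 54 = 528.
All other subsets cost ≥ 481. Minimum total cost: 459.

459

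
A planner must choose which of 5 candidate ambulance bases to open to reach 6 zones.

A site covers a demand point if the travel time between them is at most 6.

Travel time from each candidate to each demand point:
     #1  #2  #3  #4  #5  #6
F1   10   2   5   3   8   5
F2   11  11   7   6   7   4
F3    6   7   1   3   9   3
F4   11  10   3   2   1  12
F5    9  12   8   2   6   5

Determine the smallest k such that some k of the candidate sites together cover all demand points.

Coverage sets (demand points within 6 of each site):
  F1: {#2, #3, #4, #6}
  F2: {#4, #6}
  F3: {#1, #3, #4, #6}
  F4: {#3, #4, #5}
  F5: {#4, #5, #6}
No 2 sites suffice: every size-2 union leaves at least one demand point uncovered.
But {F1, F3, F4} covers everything, so the minimum is 3.

3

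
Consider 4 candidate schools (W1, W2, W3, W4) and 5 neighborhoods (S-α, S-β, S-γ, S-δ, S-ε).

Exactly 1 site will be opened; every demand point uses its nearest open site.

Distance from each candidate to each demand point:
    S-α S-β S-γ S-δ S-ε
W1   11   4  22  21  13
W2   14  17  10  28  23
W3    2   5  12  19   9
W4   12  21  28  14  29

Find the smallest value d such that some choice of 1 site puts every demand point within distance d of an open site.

19

Open {W3}.
  Farthest demand point is S-δ at distance 19 (to W3); all others are ≤ 19.
With {W1} the worst case is 22.
With {W2} the worst case is 28.
No size-1 selection achieves below 19.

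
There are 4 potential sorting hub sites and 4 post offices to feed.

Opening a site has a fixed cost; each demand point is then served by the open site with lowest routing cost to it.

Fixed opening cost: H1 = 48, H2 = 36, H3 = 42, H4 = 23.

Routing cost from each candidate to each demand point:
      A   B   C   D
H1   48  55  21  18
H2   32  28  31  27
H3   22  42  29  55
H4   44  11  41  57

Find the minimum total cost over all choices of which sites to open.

154

Open {H2}: assign each demand point to its cheapest open site.
  A→H2 32, B→H2 28, C→H2 31, D→H2 27
  routing cost 118, fixed 36 → total 154.
Compare {H2, H4}: routing cost 101 + fixed 59 = 160.
Compare {H1, H4}: routing cost 94 + fixed 71 = 165.
Compare {H4}: routing cost 153 + fixed 23 = 176.
All other subsets cost ≥ 160. Minimum total cost: 154.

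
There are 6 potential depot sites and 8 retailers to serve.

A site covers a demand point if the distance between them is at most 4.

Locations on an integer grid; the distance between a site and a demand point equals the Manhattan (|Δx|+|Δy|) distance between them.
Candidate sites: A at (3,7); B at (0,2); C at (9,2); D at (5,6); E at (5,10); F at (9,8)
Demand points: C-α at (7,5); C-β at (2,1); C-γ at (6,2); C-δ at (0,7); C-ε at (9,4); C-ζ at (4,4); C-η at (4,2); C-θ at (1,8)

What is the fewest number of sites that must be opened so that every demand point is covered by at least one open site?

Coverage sets (demand points within 4 of each site):
  A: {C-δ, C-ζ, C-θ}
  B: {C-β, C-η}
  C: {C-γ, C-ε}
  D: {C-α, C-ζ}
  E: {}
  F: {C-ε}
No 3 sites suffice: every size-3 union leaves at least one demand point uncovered.
But {A, B, C, D} covers everything, so the minimum is 4.

4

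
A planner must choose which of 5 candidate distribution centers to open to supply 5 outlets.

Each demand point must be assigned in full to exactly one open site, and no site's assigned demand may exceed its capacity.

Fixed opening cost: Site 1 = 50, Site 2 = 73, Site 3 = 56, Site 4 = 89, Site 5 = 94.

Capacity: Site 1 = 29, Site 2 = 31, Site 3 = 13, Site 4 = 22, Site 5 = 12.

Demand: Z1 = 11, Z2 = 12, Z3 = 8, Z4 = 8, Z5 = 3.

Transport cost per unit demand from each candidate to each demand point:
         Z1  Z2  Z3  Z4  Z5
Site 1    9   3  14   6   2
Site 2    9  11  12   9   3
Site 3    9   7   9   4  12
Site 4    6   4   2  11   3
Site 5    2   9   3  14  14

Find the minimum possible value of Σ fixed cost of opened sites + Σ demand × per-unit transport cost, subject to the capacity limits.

Open {Site 1, Site 4}; cheapest assignment that respects the capacities:
  Site 1 (cap 29, load 23): Z2, Z4, Z5 — cost 12×3 + 8×6 + 3×2 = 90
  Site 4 (cap 22, load 19): Z1, Z3 — cost 11×6 + 8×2 = 82
  Shipping 172, fixed 139 → total 311.
  Any other capacity-feasible assignment to {Site 1, Site 4} ships for at least 172.
Compare {Site 1, Site 3, Site 4}: its best feasible assignment gives total 351.
Compare {Site 1, Site 4, Site 5}: its best feasible assignment gives total 361.
Every other set of open sites that can feasibly serve all demand totals ≥ 351 even under its best assignment. Minimum: 311.

311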